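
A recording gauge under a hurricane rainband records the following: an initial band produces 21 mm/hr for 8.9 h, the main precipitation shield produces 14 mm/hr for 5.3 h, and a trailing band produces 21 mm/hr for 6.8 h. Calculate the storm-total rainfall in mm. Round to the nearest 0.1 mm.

total ≈ 403.9 mm

Total = Σ Rᵢ Δtᵢ = 21 × 8.9 + 14 × 5.3 + 21 × 6.8
      = 186.9 + 74.2 + 142.8 = 403.9 mm.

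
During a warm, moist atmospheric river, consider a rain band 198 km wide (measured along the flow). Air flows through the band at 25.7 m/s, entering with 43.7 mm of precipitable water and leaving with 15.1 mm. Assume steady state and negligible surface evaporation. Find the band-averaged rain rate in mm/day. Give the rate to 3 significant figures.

R ≈ 321 mm/day

Column moisture flux per unit crosswind length is F = V × PW.
Inflow: F_in = 25.7 × 43.7 = 1123.09 mm·m/s
Outflow: F_out = 25.7 × 15.1 = 388.07 mm·m/s
Steady-state rate R = (F_in − F_out)/L = (1123.09 − 388.07) / 198000 m = 3.712e-03 mm/s.
R = 3.712e-03 × 3600 × 24 = 321 mm/day.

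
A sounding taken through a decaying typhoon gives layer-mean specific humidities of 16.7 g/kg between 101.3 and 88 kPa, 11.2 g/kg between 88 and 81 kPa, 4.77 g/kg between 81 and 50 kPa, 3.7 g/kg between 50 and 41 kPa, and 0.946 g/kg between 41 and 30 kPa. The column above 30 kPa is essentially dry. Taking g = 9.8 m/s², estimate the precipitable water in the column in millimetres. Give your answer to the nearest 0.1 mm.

PW ≈ 50.2 mm

Precipitable water is the column-integrated vapour mass per unit area: PW = (1/g) Σ q̄ Δp, with q in kg/kg and Δp in Pa (1 kg/m² of water = 1 mm).
Layer 101.3–88 kPa: Δp = 133 hPa = 13300 Pa, q̄ = 0.0167 kg/kg → 0.0167 × 13300 / 9.8 = 22.66 mm
Layer 88–81 kPa: Δp = 70 hPa = 7000 Pa, q̄ = 0.0112 kg/kg → 0.0112 × 7000 / 9.8 = 8.00 mm
Layer 81–50 kPa: Δp = 310 hPa = 31000 Pa, q̄ = 0.00477 kg/kg → 0.00477 × 31000 / 9.8 = 15.09 mm
Layer 50–41 kPa: Δp = 90 hPa = 9000 Pa, q̄ = 0.0037 kg/kg → 0.0037 × 9000 / 9.8 = 3.40 mm
Layer 41–30 kPa: Δp = 110 hPa = 11000 Pa, q̄ = 0.000946 kg/kg → 0.000946 × 11000 / 9.8 = 1.06 mm
PW = 22.66 + 8.00 + 15.09 + 3.40 + 1.06 = 50.21 ≈ 50.2 mm.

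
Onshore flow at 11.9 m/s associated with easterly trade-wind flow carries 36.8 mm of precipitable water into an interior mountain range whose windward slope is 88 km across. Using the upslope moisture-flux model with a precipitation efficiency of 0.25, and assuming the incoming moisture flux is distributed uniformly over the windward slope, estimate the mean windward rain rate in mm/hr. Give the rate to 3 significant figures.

Incoming column moisture flux per unit ridge length: F = V × PW = 11.9 × 36.8 = 437.92 mm·m/s.
Spread over the 88 km slope with efficiency ε = 0.25: R = ε·F/W = 0.25 × 437.92 / 88000 m = 1.244e-03 mm/s.
R = 1.244e-03 × 3600 = 4.48 mm/hr.

R ≈ 4.48 mm/hr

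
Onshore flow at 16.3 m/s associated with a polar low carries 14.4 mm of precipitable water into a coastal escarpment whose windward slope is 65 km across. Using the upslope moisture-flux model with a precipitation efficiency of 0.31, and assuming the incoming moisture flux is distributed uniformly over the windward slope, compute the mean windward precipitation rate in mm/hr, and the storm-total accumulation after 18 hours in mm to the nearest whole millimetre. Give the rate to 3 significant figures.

Incoming column moisture flux per unit ridge length: F = V × PW = 16.3 × 14.4 = 234.72 mm·m/s.
Spread over the 65 km slope with efficiency ε = 0.31: R = ε·F/W = 0.31 × 234.72 / 65000 m = 1.119e-03 mm/s.
R = 1.119e-03 × 3600 = 4.03 mm/hr.
Over 18 h: total = 4.03 × 18 = 72.54 ≈ 73 mm.

R ≈ 4.03 mm/hr; total ≈ 73 mm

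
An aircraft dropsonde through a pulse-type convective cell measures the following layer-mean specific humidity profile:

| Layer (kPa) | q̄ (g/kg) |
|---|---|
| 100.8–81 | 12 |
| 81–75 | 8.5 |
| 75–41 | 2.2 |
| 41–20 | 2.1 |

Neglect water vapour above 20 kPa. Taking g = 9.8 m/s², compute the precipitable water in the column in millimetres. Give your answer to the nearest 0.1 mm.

PW ≈ 41.6 mm

Precipitable water is the column-integrated vapour mass per unit area: PW = (1/g) Σ q̄ Δp, with q in kg/kg and Δp in Pa (1 kg/m² of water = 1 mm).
Layer 100.8–81 kPa: Δp = 198 hPa = 19800 Pa, q̄ = 0.012 kg/kg → 0.012 × 19800 / 9.8 = 24.24 mm
Layer 81–75 kPa: Δp = 60 hPa = 6000 Pa, q̄ = 0.0085 kg/kg → 0.0085 × 6000 / 9.8 = 5.20 mm
Layer 75–41 kPa: Δp = 340 hPa = 34000 Pa, q̄ = 0.0022 kg/kg → 0.0022 × 34000 / 9.8 = 7.63 mm
Layer 41–20 kPa: Δp = 210 hPa = 21000 Pa, q̄ = 0.0021 kg/kg → 0.0021 × 21000 / 9.8 = 4.50 mm
PW = 24.24 + 5.20 + 7.63 + 4.50 = 41.57 ≈ 41.6 mm.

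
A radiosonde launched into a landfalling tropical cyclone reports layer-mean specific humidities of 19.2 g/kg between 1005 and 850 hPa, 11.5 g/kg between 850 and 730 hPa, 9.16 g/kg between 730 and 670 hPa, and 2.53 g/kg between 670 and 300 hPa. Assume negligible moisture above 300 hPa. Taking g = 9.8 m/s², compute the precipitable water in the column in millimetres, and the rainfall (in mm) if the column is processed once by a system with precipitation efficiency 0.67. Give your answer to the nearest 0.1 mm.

Precipitable water is the column-integrated vapour mass per unit area: PW = (1/g) Σ q̄ Δp, with q in kg/kg and Δp in Pa (1 kg/m² of water = 1 mm).
Layer 1005–850 hPa: Δp = 155 hPa = 15500 Pa, q̄ = 0.0192 kg/kg → 0.0192 × 15500 / 9.8 = 30.37 mm
Layer 850–730 hPa: Δp = 120 hPa = 12000 Pa, q̄ = 0.0115 kg/kg → 0.0115 × 12000 / 9.8 = 14.08 mm
Layer 730–670 hPa: Δp = 60 hPa = 6000 Pa, q̄ = 0.00916 kg/kg → 0.00916 × 6000 / 9.8 = 5.61 mm
Layer 670–300 hPa: Δp = 370 hPa = 37000 Pa, q̄ = 0.00253 kg/kg → 0.00253 × 37000 / 9.8 = 9.55 mm
PW = 30.37 + 14.08 + 5.61 + 9.55 = 59.61 ≈ 59.6 mm.
Rainfall = ε × PW = 0.67 × 59.6 = 39.9 mm.

PW ≈ 59.6 mm; rainfall ≈ 39.9 mm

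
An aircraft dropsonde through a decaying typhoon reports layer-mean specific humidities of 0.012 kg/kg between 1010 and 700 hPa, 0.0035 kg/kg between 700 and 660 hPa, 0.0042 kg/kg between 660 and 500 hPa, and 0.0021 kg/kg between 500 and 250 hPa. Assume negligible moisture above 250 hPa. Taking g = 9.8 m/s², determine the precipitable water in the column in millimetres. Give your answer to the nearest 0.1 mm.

PW ≈ 51.6 mm

Precipitable water is the column-integrated vapour mass per unit area: PW = (1/g) Σ q̄ Δp, with q in kg/kg and Δp in Pa (1 kg/m² of water = 1 mm).
Layer 1010–700 hPa: Δp = 310 hPa = 31000 Pa, q̄ = 0.012 kg/kg → 0.012 × 31000 / 9.8 = 37.96 mm
Layer 700–660 hPa: Δp = 40 hPa = 4000 Pa, q̄ = 0.0035 kg/kg → 0.0035 × 4000 / 9.8 = 1.43 mm
Layer 660–500 hPa: Δp = 160 hPa = 16000 Pa, q̄ = 0.0042 kg/kg → 0.0042 × 16000 / 9.8 = 6.86 mm
Layer 500–250 hPa: Δp = 250 hPa = 25000 Pa, q̄ = 0.0021 kg/kg → 0.0021 × 25000 / 9.8 = 5.36 mm
PW = 37.96 + 1.43 + 6.86 + 5.36 = 51.61 ≈ 51.6 mm.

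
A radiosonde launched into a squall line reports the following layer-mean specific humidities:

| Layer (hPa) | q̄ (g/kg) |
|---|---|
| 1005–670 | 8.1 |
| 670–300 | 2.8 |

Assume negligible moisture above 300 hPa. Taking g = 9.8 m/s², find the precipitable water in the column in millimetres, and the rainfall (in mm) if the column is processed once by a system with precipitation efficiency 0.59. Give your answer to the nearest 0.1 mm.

PW ≈ 38.3 mm; rainfall ≈ 22.6 mm

Precipitable water is the column-integrated vapour mass per unit area: PW = (1/g) Σ q̄ Δp, with q in kg/kg and Δp in Pa (1 kg/m² of water = 1 mm).
Layer 1005–670 hPa: Δp = 335 hPa = 33500 Pa, q̄ = 0.0081 kg/kg → 0.0081 × 33500 / 9.8 = 27.69 mm
Layer 670–300 hPa: Δp = 370 hPa = 37000 Pa, q̄ = 0.0028 kg/kg → 0.0028 × 37000 / 9.8 = 10.57 mm
PW = 27.69 + 10.57 = 38.26 ≈ 38.3 mm.
Rainfall = ε × PW = 0.59 × 38.3 = 22.6 mm.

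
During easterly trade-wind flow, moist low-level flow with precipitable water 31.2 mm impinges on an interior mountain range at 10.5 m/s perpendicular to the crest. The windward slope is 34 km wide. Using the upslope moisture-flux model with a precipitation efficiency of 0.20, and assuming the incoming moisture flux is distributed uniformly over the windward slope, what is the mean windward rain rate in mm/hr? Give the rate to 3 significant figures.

Incoming column moisture flux per unit ridge length: F = V × PW = 10.5 × 31.2 = 327.6 mm·m/s.
Spread over the 34 km slope with efficiency ε = 0.20: R = ε·F/W = 0.20 × 327.6 / 34000 m = 1.927e-03 mm/s.
R = 1.927e-03 × 3600 = 6.94 mm/hr.

R ≈ 6.94 mm/hr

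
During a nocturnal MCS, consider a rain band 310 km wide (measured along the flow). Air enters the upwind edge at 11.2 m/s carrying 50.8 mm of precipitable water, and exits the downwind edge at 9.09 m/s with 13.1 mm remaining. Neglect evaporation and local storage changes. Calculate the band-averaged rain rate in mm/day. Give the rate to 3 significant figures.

R ≈ 125 mm/day

Column moisture flux per unit crosswind length is F = V × PW.
Inflow: F_in = 11.2 × 50.8 = 568.96 mm·m/s
Outflow: F_out = 9.09 × 13.1 = 119.079 mm·m/s
Steady-state rate R = (F_in − F_out)/L = (568.96 − 119.079) / 310000 m = 1.451e-03 mm/s.
R = 1.451e-03 × 3600 × 24 = 125 mm/day.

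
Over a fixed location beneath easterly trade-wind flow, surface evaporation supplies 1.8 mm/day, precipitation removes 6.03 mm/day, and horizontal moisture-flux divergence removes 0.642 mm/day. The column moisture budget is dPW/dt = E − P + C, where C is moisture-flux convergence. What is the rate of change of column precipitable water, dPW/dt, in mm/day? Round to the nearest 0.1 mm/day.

dPW/dt = E − P + C = 1.8 − 6.03 + (-0.642) = -4.9 mm/day.

dPW/dt ≈ -4.9 mm/day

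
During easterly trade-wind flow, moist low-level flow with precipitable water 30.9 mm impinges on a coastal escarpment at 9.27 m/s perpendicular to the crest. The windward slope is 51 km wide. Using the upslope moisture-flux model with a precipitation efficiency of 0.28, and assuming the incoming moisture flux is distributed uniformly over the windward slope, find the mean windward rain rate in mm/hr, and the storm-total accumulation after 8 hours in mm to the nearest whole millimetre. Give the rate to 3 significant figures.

Incoming column moisture flux per unit ridge length: F = V × PW = 9.27 × 30.9 = 286.443 mm·m/s.
Spread over the 51 km slope with efficiency ε = 0.28: R = ε·F/W = 0.28 × 286.443 / 51000 m = 1.573e-03 mm/s.
R = 1.573e-03 × 3600 = 5.66 mm/hr.
Over 8 h: total = 5.66 × 8 = 45.28 ≈ 45 mm.

R ≈ 5.66 mm/hr; total ≈ 45 mm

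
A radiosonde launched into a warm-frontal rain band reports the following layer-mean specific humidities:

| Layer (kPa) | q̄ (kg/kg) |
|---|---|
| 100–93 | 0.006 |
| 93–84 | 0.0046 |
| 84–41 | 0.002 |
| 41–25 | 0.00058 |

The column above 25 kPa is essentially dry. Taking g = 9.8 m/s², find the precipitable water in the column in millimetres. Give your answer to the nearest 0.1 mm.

PW ≈ 18.2 mm

Precipitable water is the column-integrated vapour mass per unit area: PW = (1/g) Σ q̄ Δp, with q in kg/kg and Δp in Pa (1 kg/m² of water = 1 mm).
Layer 100–93 kPa: Δp = 70 hPa = 7000 Pa, q̄ = 0.006 kg/kg → 0.006 × 7000 / 9.8 = 4.29 mm
Layer 93–84 kPa: Δp = 90 hPa = 9000 Pa, q̄ = 0.0046 kg/kg → 0.0046 × 9000 / 9.8 = 4.22 mm
Layer 84–41 kPa: Δp = 430 hPa = 43000 Pa, q̄ = 0.002 kg/kg → 0.002 × 43000 / 9.8 = 8.78 mm
Layer 41–25 kPa: Δp = 160 hPa = 16000 Pa, q̄ = 0.00058 kg/kg → 0.00058 × 16000 / 9.8 = 0.95 mm
PW = 4.29 + 4.22 + 8.78 + 0.95 = 18.24 ≈ 18.2 mm.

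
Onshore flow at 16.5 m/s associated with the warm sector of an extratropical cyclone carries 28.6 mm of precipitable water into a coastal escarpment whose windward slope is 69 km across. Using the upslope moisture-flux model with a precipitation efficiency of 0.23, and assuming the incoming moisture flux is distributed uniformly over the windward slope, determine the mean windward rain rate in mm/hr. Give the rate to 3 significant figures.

R ≈ 5.66 mm/hr

Incoming column moisture flux per unit ridge length: F = V × PW = 16.5 × 28.6 = 471.9 mm·m/s.
Spread over the 69 km slope with efficiency ε = 0.23: R = ε·F/W = 0.23 × 471.9 / 69000 m = 1.573e-03 mm/s.
R = 1.573e-03 × 3600 = 5.66 mm/hr.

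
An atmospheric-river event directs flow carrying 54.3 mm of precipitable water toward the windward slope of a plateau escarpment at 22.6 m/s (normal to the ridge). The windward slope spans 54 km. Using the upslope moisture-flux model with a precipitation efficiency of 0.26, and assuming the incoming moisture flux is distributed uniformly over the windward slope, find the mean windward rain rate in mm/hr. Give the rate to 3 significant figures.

R ≈ 21.3 mm/hr

Incoming column moisture flux per unit ridge length: F = V × PW = 22.6 × 54.3 = 1227.18 mm·m/s.
Spread over the 54 km slope with efficiency ε = 0.26: R = ε·F/W = 0.26 × 1227.18 / 54000 m = 5.909e-03 mm/s.
R = 5.909e-03 × 3600 = 21.3 mm/hr.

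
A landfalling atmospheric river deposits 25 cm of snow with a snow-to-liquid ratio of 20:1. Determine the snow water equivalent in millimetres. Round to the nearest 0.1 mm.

SWE = snow depth / ratio = 25 cm / 20 = 1.250 cm = 12.5 mm.

SWE ≈ 12.5 mm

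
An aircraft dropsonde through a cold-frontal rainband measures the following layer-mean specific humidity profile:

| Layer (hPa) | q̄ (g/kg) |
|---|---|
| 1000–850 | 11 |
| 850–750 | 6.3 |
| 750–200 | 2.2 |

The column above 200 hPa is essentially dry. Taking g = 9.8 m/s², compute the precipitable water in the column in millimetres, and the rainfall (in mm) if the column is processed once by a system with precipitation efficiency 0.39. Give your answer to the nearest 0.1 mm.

Precipitable water is the column-integrated vapour mass per unit area: PW = (1/g) Σ q̄ Δp, with q in kg/kg and Δp in Pa (1 kg/m² of water = 1 mm).
Layer 1000–850 hPa: Δp = 150 hPa = 15000 Pa, q̄ = 0.011 kg/kg → 0.011 × 15000 / 9.8 = 16.84 mm
Layer 850–750 hPa: Δp = 100 hPa = 10000 Pa, q̄ = 0.0063 kg/kg → 0.0063 × 10000 / 9.8 = 6.43 mm
Layer 750–200 hPa: Δp = 550 hPa = 55000 Pa, q̄ = 0.0022 kg/kg → 0.0022 × 55000 / 9.8 = 12.35 mm
PW = 16.84 + 6.43 + 12.35 = 35.62 ≈ 35.6 mm.
Rainfall = ε × PW = 0.39 × 35.6 = 13.9 mm.

PW ≈ 35.6 mm; rainfall ≈ 13.9 mm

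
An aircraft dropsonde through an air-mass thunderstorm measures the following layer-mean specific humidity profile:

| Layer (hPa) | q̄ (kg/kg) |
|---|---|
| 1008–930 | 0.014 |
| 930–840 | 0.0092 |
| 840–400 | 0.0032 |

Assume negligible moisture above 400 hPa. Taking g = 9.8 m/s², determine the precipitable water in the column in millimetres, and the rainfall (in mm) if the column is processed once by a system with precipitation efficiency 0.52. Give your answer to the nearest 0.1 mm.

Precipitable water is the column-integrated vapour mass per unit area: PW = (1/g) Σ q̄ Δp, with q in kg/kg and Δp in Pa (1 kg/m² of water = 1 mm).
Layer 1008–930 hPa: Δp = 78 hPa = 7800 Pa, q̄ = 0.014 kg/kg → 0.014 × 7800 / 9.8 = 11.14 mm
Layer 930–840 hPa: Δp = 90 hPa = 9000 Pa, q̄ = 0.0092 kg/kg → 0.0092 × 9000 / 9.8 = 8.45 mm
Layer 840–400 hPa: Δp = 440 hPa = 44000 Pa, q̄ = 0.0032 kg/kg → 0.0032 × 44000 / 9.8 = 14.37 mm
PW = 11.14 + 8.45 + 14.37 = 33.96 ≈ 34.0 mm.
Rainfall = ε × PW = 0.52 × 34.0 = 17.7 mm.

PW ≈ 34.0 mm; rainfall ≈ 17.7 mm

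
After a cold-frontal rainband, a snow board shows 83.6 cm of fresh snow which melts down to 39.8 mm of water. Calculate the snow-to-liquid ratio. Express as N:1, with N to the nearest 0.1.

Ratio = snow depth / SWE = 836 mm / 39.8 mm = 21.0, i.e. 21.0:1.

ratio ≈ 21.0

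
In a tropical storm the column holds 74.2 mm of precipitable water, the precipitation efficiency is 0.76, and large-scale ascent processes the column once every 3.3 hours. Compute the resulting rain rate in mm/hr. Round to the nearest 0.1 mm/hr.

Each overturning extracts ε × PW = 0.76 × 74.2 = 56.392 mm.
Rate = ε·PW / τ = 56.392 / 3.3 h = 17.1 mm/hr.

R ≈ 17.1 mm/hr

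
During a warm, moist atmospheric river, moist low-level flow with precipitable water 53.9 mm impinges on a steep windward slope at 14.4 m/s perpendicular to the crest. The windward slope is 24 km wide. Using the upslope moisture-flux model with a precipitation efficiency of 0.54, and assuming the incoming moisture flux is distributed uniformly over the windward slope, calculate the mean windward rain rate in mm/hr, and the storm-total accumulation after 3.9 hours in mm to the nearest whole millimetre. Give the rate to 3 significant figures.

R ≈ 62.9 mm/hr; total ≈ 245 mm

Incoming column moisture flux per unit ridge length: F = V × PW = 14.4 × 53.9 = 776.16 mm·m/s.
Spread over the 24 km slope with efficiency ε = 0.54: R = ε·F/W = 0.54 × 776.16 / 24000 m = 1.746e-02 mm/s.
R = 1.746e-02 × 3600 = 62.9 mm/hr.
Over 3.9 h: total = 62.9 × 3.9 = 245.31 ≈ 245 mm.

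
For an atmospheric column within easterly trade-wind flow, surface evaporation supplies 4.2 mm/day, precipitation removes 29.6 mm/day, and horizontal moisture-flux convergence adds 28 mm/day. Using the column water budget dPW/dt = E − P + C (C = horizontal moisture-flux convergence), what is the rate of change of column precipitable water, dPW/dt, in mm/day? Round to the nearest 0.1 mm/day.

dPW/dt ≈ 2.6 mm/day

dPW/dt = E − P + C = 4.2 − 29.6 + (28) = 2.6 mm/day.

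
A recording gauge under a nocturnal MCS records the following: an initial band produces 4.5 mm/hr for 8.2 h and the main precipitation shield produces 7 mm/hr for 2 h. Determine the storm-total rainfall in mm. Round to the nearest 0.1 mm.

total ≈ 50.9 mm

Total = Σ Rᵢ Δtᵢ = 4.5 × 8.2 + 7 × 2
      = 36.9 + 14 = 50.9 mm.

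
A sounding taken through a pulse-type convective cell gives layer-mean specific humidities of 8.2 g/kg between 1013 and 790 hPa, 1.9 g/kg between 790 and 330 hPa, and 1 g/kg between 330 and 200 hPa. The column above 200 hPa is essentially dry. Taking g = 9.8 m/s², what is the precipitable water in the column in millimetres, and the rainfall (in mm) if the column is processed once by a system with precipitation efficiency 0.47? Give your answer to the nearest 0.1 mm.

Precipitable water is the column-integrated vapour mass per unit area: PW = (1/g) Σ q̄ Δp, with q in kg/kg and Δp in Pa (1 kg/m² of water = 1 mm).
Layer 1013–790 hPa: Δp = 223 hPa = 22300 Pa, q̄ = 0.0082 kg/kg → 0.0082 × 22300 / 9.8 = 18.66 mm
Layer 790–330 hPa: Δp = 460 hPa = 46000 Pa, q̄ = 0.0019 kg/kg → 0.0019 × 46000 / 9.8 = 8.92 mm
Layer 330–200 hPa: Δp = 130 hPa = 13000 Pa, q̄ = 0.001 kg/kg → 0.001 × 13000 / 9.8 = 1.33 mm
PW = 18.66 + 8.92 + 1.33 = 28.91 ≈ 28.9 mm.
Rainfall = ε × PW = 0.47 × 28.9 = 13.6 mm.

PW ≈ 28.9 mm; rainfall ≈ 13.6 mm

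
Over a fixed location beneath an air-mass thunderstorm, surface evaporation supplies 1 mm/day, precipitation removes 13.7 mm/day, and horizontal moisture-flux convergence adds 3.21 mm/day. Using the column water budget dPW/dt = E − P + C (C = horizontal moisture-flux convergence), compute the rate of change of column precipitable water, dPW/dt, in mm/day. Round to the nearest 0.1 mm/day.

dPW/dt ≈ -9.5 mm/day

dPW/dt = E − P + C = 1 − 13.7 + (3.21) = -9.5 mm/day.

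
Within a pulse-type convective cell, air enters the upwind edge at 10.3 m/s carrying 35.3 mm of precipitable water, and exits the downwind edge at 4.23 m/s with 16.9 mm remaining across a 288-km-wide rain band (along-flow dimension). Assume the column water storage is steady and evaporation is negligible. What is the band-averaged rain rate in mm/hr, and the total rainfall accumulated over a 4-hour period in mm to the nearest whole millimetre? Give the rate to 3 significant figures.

Column moisture flux per unit crosswind length is F = V × PW.
Inflow: F_in = 10.3 × 35.3 = 363.59 mm·m/s
Outflow: F_out = 4.23 × 16.9 = 71.487 mm·m/s
Steady-state rate R = (F_in − F_out)/L = (363.59 − 71.487) / 288000 m = 1.014e-03 mm/s.
R = 1.014e-03 × 3600 = 3.65 mm/hr.
Over 4 h: total = 3.65 × 4 = 14.6 ≈ 15 mm.

R ≈ 3.65 mm/hr; total ≈ 15 mm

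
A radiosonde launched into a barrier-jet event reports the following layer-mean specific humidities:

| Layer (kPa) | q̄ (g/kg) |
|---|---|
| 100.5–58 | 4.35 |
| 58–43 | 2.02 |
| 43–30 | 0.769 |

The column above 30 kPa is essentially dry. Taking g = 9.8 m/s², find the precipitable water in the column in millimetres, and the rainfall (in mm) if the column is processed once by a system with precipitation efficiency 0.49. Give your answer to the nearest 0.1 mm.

PW ≈ 23.0 mm; rainfall ≈ 11.3 mm

Precipitable water is the column-integrated vapour mass per unit area: PW = (1/g) Σ q̄ Δp, with q in kg/kg and Δp in Pa (1 kg/m² of water = 1 mm).
Layer 100.5–58 kPa: Δp = 425 hPa = 42500 Pa, q̄ = 0.00435 kg/kg → 0.00435 × 42500 / 9.8 = 18.86 mm
Layer 58–43 kPa: Δp = 150 hPa = 15000 Pa, q̄ = 0.00202 kg/kg → 0.00202 × 15000 / 9.8 = 3.09 mm
Layer 43–30 kPa: Δp = 130 hPa = 13000 Pa, q̄ = 0.000769 kg/kg → 0.000769 × 13000 / 9.8 = 1.02 mm
PW = 18.86 + 3.09 + 1.02 = 22.97 ≈ 23.0 mm.
Rainfall = ε × PW = 0.49 × 23.0 = 11.3 mm.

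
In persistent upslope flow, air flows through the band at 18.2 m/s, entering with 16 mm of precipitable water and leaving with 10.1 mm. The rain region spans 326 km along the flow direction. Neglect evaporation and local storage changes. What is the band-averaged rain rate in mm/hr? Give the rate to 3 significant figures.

R ≈ 1.19 mm/hr

Column moisture flux per unit crosswind length is F = V × PW.
Inflow: F_in = 18.2 × 16 = 291.2 mm·m/s
Outflow: F_out = 18.2 × 10.1 = 183.82 mm·m/s
Steady-state rate R = (F_in − F_out)/L = (291.2 − 183.82) / 326000 m = 3.294e-04 mm/s.
R = 3.294e-04 × 3600 = 1.19 mm/hr.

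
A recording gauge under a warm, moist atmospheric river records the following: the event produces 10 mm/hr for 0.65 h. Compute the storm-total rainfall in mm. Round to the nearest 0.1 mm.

total ≈ 6.5 mm

Total = Σ Rᵢ Δtᵢ = 10 × 0.65
      = 6.5 = 6.5 mm.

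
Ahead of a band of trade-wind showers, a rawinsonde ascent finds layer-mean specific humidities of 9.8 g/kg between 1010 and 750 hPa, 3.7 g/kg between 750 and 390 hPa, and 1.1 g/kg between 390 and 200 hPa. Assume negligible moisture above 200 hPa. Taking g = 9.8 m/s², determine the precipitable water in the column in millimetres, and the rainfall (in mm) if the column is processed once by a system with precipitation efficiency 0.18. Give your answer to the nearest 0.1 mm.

PW ≈ 41.7 mm; rainfall ≈ 7.5 mm

Precipitable water is the column-integrated vapour mass per unit area: PW = (1/g) Σ q̄ Δp, with q in kg/kg and Δp in Pa (1 kg/m² of water = 1 mm).
Layer 1010–750 hPa: Δp = 260 hPa = 26000 Pa, q̄ = 0.0098 kg/kg → 0.0098 × 26000 / 9.8 = 26.00 mm
Layer 750–390 hPa: Δp = 360 hPa = 36000 Pa, q̄ = 0.0037 kg/kg → 0.0037 × 36000 / 9.8 = 13.59 mm
Layer 390–200 hPa: Δp = 190 hPa = 19000 Pa, q̄ = 0.0011 kg/kg → 0.0011 × 19000 / 9.8 = 2.13 mm
PW = 26.00 + 13.59 + 2.13 = 41.72 ≈ 41.7 mm.
Rainfall = ε × PW = 0.18 × 41.7 = 7.5 mm.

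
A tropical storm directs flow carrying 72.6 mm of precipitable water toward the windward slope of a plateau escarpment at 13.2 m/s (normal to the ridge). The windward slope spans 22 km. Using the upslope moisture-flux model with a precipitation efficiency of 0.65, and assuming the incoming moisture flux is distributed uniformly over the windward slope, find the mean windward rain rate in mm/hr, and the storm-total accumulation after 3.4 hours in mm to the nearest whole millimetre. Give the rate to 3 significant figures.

R ≈ 102 mm/hr; total ≈ 347 mm

Incoming column moisture flux per unit ridge length: F = V × PW = 13.2 × 72.6 = 958.32 mm·m/s.
Spread over the 22 km slope with efficiency ε = 0.65: R = ε·F/W = 0.65 × 958.32 / 22000 m = 2.831e-02 mm/s.
R = 2.831e-02 × 3600 = 102 mm/hr.
Over 3.4 h: total = 102 × 3.4 = 346.8 ≈ 347 mm.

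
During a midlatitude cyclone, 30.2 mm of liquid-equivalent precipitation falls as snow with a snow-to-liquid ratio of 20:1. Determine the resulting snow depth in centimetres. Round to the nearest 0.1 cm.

Snow depth = liquid × ratio = 30.2 mm × 20 = 604 mm = 60.4 cm.

snow depth ≈ 60.4 cm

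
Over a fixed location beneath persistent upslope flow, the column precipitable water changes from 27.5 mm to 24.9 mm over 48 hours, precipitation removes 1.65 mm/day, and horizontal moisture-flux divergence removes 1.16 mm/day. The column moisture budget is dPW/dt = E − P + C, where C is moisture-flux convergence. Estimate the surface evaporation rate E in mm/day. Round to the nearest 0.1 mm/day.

E ≈ 1.5 mm/day

dPW/dt = (24.9 − 27.5) mm / (48/24 day) = -1.300 mm/day.
E = dPW/dt + P − C = (-1.300) + 1.65 − (-1.16) = 1.5 mm/day.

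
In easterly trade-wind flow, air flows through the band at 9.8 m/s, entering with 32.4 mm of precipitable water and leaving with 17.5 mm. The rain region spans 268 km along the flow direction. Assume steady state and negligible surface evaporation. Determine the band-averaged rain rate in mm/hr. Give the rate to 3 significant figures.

R ≈ 1.96 mm/hr

Column moisture flux per unit crosswind length is F = V × PW.
Inflow: F_in = 9.8 × 32.4 = 317.52 mm·m/s
Outflow: F_out = 9.8 × 17.5 = 171.5 mm·m/s
Steady-state rate R = (F_in − F_out)/L = (317.52 − 171.5) / 268000 m = 5.449e-04 mm/s.
R = 5.449e-04 × 3600 = 1.96 mm/hr.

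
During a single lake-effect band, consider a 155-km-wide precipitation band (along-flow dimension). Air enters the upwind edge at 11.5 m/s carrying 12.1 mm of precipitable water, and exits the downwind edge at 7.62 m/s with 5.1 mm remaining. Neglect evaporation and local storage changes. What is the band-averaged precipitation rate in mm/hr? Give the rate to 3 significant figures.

R ≈ 2.33 mm/hr

Column moisture flux per unit crosswind length is F = V × PW.
Inflow: F_in = 11.5 × 12.1 = 139.15 mm·m/s
Outflow: F_out = 7.62 × 5.1 = 38.862 mm·m/s
Steady-state rate R = (F_in − F_out)/L = (139.15 − 38.862) / 155000 m = 6.470e-04 mm/s.
R = 6.470e-04 × 3600 = 2.33 mm/hr.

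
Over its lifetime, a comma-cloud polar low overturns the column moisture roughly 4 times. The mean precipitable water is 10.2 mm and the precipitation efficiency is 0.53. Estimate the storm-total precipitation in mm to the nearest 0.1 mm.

Each cycle deposits ε × PW = 0.53 × 10.2 = 5.406 mm.
Over 4 cycles: 4 × 5.406 = 21.6 mm.

precipitation ≈ 21.6 mm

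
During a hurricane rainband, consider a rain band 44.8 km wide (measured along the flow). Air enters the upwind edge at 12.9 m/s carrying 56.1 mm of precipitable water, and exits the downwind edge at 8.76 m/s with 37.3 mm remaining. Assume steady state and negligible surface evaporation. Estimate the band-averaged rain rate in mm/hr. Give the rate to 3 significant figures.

R ≈ 31.9 mm/hr

Column moisture flux per unit crosswind length is F = V × PW.
Inflow: F_in = 12.9 × 56.1 = 723.69 mm·m/s
Outflow: F_out = 8.76 × 37.3 = 326.748 mm·m/s
Steady-state rate R = (F_in − F_out)/L = (723.69 − 326.748) / 44800 m = 8.860e-03 mm/s.
R = 8.860e-03 × 3600 = 31.9 mm/hr.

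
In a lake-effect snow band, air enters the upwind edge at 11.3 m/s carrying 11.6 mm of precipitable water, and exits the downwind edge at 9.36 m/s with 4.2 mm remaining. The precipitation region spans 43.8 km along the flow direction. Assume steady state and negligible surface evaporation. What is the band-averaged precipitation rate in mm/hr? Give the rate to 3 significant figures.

Column moisture flux per unit crosswind length is F = V × PW.
Inflow: F_in = 11.3 × 11.6 = 131.08 mm·m/s
Outflow: F_out = 9.36 × 4.2 = 39.312 mm·m/s
Steady-state rate R = (F_in − F_out)/L = (131.08 − 39.312) / 43800 m = 2.095e-03 mm/s.
R = 2.095e-03 × 3600 = 7.54 mm/hr.

R ≈ 7.54 mm/hr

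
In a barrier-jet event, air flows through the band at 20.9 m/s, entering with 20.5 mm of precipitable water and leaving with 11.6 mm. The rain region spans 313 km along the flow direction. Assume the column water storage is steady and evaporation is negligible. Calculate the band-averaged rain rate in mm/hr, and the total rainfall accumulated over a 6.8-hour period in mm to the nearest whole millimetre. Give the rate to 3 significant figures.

Column moisture flux per unit crosswind length is F = V × PW.
Inflow: F_in = 20.9 × 20.5 = 428.45 mm·m/s
Outflow: F_out = 20.9 × 11.6 = 242.44 mm·m/s
Steady-state rate R = (F_in − F_out)/L = (428.45 − 242.44) / 313000 m = 5.943e-04 mm/s.
R = 5.943e-04 × 3600 = 2.14 mm/hr.
Over 6.8 h: total = 2.14 × 6.8 = 14.552 ≈ 15 mm.

R ≈ 2.14 mm/hr; total ≈ 15 mm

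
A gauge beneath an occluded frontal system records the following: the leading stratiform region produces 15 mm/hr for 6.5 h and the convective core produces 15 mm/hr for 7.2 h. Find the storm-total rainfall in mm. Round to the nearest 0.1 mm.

total ≈ 205.5 mm

Total = Σ Rᵢ Δtᵢ = 15 × 6.5 + 15 × 7.2
      = 97.5 + 108 = 205.5 mm.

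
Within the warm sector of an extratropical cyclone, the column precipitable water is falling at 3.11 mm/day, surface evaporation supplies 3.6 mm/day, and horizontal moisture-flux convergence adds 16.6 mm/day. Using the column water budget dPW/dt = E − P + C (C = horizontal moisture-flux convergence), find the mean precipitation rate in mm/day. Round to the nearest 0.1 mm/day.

dPW/dt = -3.11 mm/day.
P = E + C − dPW/dt = 3.6 + (16.6) − (-3.11) = 23.3 mm/day.

P ≈ 23.3 mm/day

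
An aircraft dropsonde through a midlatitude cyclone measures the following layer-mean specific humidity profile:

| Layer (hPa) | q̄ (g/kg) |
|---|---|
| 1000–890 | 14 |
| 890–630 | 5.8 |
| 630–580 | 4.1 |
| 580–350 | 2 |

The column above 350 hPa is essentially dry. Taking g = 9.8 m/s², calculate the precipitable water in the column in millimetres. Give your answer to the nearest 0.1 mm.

Precipitable water is the column-integrated vapour mass per unit area: PW = (1/g) Σ q̄ Δp, with q in kg/kg and Δp in Pa (1 kg/m² of water = 1 mm).
Layer 1000–890 hPa: Δp = 110 hPa = 11000 Pa, q̄ = 0.014 kg/kg → 0.014 × 11000 / 9.8 = 15.71 mm
Layer 890–630 hPa: Δp = 260 hPa = 26000 Pa, q̄ = 0.0058 kg/kg → 0.0058 × 26000 / 9.8 = 15.39 mm
Layer 630–580 hPa: Δp = 50 hPa = 5000 Pa, q̄ = 0.0041 kg/kg → 0.0041 × 5000 / 9.8 = 2.09 mm
Layer 580–350 hPa: Δp = 230 hPa = 23000 Pa, q̄ = 0.002 kg/kg → 0.002 × 23000 / 9.8 = 4.69 mm
PW = 15.71 + 15.39 + 2.09 + 4.69 = 37.88 ≈ 37.9 mm.

PW ≈ 37.9 mm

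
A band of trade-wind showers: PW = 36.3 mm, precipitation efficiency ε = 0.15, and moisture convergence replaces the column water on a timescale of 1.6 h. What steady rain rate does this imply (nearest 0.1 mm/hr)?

R ≈ 3.4 mm/hr

Each overturning extracts ε × PW = 0.15 × 36.3 = 5.445 mm.
Rate = ε·PW / τ = 5.445 / 1.6 h = 3.4 mm/hr.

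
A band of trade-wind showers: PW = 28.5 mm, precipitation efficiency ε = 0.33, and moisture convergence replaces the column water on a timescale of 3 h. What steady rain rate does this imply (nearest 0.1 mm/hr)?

R ≈ 3.1 mm/hr

Each overturning extracts ε × PW = 0.33 × 28.5 = 9.405 mm.
Rate = ε·PW / τ = 9.405 / 3 h = 3.1 mm/hr.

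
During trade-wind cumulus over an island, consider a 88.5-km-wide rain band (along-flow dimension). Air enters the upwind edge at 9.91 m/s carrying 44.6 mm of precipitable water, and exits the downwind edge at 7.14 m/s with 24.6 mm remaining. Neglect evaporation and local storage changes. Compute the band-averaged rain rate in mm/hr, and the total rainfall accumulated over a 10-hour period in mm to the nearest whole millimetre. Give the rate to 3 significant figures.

R ≈ 10.8 mm/hr; total ≈ 108 mm

Column moisture flux per unit crosswind length is F = V × PW.
Inflow: F_in = 9.91 × 44.6 = 441.986 mm·m/s
Outflow: F_out = 7.14 × 24.6 = 175.644 mm·m/s
Steady-state rate R = (F_in − F_out)/L = (441.986 − 175.644) / 88500 m = 3.010e-03 mm/s.
R = 3.010e-03 × 3600 = 10.8 mm/hr.
Over 10 h: total = 10.8 × 10 = 108 mm.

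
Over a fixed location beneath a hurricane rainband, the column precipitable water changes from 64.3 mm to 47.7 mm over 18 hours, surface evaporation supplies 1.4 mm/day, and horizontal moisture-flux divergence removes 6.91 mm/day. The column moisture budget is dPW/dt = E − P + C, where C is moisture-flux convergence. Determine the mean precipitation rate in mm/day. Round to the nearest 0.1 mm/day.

dPW/dt = (47.7 − 64.3) mm / (18/24 day) = -22.133 mm/day.
P = E + C − dPW/dt = 1.4 + (-6.91) − (-22.133) = 16.6 mm/day.

P ≈ 16.6 mm/day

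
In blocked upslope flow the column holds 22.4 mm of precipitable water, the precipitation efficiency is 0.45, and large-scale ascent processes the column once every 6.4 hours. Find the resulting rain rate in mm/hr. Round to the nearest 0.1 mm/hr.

R ≈ 1.6 mm/hr

Each overturning extracts ε × PW = 0.45 × 22.4 = 10.08 mm.
Rate = ε·PW / τ = 10.08 / 6.4 h = 1.6 mm/hr.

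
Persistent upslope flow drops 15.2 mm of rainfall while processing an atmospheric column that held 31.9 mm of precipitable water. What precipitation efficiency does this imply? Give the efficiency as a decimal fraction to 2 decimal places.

ε = rainfall / PW = 15.2 / 31.9 = 0.48.

ε ≈ 0.48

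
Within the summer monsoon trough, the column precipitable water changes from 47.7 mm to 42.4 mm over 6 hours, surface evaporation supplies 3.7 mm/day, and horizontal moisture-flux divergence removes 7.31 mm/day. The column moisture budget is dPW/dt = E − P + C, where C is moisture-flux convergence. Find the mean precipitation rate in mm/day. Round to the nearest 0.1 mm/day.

dPW/dt = (42.4 − 47.7) mm / (6/24 day) = -21.200 mm/day.
P = E + C − dPW/dt = 3.7 + (-7.31) − (-21.200) = 17.6 mm/day.

P ≈ 17.6 mm/day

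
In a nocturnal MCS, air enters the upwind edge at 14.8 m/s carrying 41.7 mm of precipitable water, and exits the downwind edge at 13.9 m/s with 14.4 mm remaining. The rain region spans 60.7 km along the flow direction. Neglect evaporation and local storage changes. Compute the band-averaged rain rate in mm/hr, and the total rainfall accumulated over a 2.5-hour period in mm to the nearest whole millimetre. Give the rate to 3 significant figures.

R ≈ 24.7 mm/hr; total ≈ 62 mm

Column moisture flux per unit crosswind length is F = V × PW.
Inflow: F_in = 14.8 × 41.7 = 617.16 mm·m/s
Outflow: F_out = 13.9 × 14.4 = 200.16 mm·m/s
Steady-state rate R = (F_in − F_out)/L = (617.16 − 200.16) / 60700 m = 6.870e-03 mm/s.
R = 6.870e-03 × 3600 = 24.7 mm/hr.
Over 2.5 h: total = 24.7 × 2.5 = 61.75 ≈ 62 mm.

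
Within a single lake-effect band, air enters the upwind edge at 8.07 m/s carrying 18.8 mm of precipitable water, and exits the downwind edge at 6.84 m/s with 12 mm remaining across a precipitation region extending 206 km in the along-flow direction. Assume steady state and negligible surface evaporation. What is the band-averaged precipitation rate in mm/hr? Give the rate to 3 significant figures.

R ≈ 1.22 mm/hr

Column moisture flux per unit crosswind length is F = V × PW.
Inflow: F_in = 8.07 × 18.8 = 151.716 mm·m/s
Outflow: F_out = 6.84 × 12 = 82.08 mm·m/s
Steady-state rate R = (F_in − F_out)/L = (151.716 − 82.08) / 206000 m = 3.380e-04 mm/s.
R = 3.380e-04 × 3600 = 1.22 mm/hr.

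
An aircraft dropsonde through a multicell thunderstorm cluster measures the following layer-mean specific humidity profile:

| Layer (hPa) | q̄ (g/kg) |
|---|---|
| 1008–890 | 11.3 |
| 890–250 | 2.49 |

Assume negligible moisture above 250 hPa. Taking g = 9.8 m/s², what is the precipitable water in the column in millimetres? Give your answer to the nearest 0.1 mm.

Precipitable water is the column-integrated vapour mass per unit area: PW = (1/g) Σ q̄ Δp, with q in kg/kg and Δp in Pa (1 kg/m² of water = 1 mm).
Layer 1008–890 hPa: Δp = 118 hPa = 11800 Pa, q̄ = 0.0113 kg/kg → 0.0113 × 11800 / 9.8 = 13.61 mm
Layer 890–250 hPa: Δp = 640 hPa = 64000 Pa, q̄ = 0.00249 kg/kg → 0.00249 × 64000 / 9.8 = 16.26 mm
PW = 13.61 + 16.26 = 29.87 ≈ 29.9 mm.

PW ≈ 29.9 mm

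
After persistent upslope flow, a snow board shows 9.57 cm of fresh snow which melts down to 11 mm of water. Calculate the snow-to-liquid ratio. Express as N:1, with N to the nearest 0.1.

Ratio = snow depth / SWE = 95.7 mm / 11 mm = 8.7, i.e. 8.7:1.

ratio ≈ 8.7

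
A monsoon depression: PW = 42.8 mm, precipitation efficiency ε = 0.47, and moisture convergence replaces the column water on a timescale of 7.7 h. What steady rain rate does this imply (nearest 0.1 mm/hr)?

R ≈ 2.6 mm/hr

Each overturning extracts ε × PW = 0.47 × 42.8 = 20.116 mm.
Rate = ε·PW / τ = 20.116 / 7.7 h = 2.6 mm/hr.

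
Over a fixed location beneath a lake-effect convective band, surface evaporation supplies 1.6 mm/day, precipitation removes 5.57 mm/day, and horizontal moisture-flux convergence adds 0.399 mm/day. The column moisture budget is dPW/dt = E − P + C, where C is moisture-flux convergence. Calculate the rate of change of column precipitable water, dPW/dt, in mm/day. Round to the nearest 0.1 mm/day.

dPW/dt = E − P + C = 1.6 − 5.57 + (0.399) = -3.6 mm/day.

dPW/dt ≈ -3.6 mm/day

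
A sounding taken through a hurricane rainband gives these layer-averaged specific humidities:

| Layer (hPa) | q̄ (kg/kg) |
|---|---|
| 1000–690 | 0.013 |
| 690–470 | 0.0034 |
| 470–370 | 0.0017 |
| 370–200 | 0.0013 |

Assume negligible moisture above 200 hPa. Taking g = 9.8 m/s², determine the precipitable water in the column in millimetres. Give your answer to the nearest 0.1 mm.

PW ≈ 52.7 mm

Precipitable water is the column-integrated vapour mass per unit area: PW = (1/g) Σ q̄ Δp, with q in kg/kg and Δp in Pa (1 kg/m² of water = 1 mm).
Layer 1000–690 hPa: Δp = 310 hPa = 31000 Pa, q̄ = 0.013 kg/kg → 0.013 × 31000 / 9.8 = 41.12 mm
Layer 690–470 hPa: Δp = 220 hPa = 22000 Pa, q̄ = 0.0034 kg/kg → 0.0034 × 22000 / 9.8 = 7.63 mm
Layer 470–370 hPa: Δp = 100 hPa = 10000 Pa, q̄ = 0.0017 kg/kg → 0.0017 × 10000 / 9.8 = 1.73 mm
Layer 370–200 hPa: Δp = 170 hPa = 17000 Pa, q̄ = 0.0013 kg/kg → 0.0013 × 17000 / 9.8 = 2.26 mm
PW = 41.12 + 7.63 + 1.73 + 2.26 = 52.74 ≈ 52.7 mm.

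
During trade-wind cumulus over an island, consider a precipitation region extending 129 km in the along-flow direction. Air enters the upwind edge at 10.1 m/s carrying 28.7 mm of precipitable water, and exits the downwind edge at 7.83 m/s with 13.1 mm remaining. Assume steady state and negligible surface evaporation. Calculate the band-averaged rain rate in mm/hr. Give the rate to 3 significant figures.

Column moisture flux per unit crosswind length is F = V × PW.
Inflow: F_in = 10.1 × 28.7 = 289.87 mm·m/s
Outflow: F_out = 7.83 × 13.1 = 102.573 mm·m/s
Steady-state rate R = (F_in − F_out)/L = (289.87 − 102.573) / 129000 m = 1.452e-03 mm/s.
R = 1.452e-03 × 3600 = 5.23 mm/hr.

R ≈ 5.23 mm/hr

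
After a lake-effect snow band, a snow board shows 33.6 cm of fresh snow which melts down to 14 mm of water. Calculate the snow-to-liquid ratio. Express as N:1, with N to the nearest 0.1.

ratio ≈ 24.0

Ratio = snow depth / SWE = 336 mm / 14 mm = 24.0, i.e. 24.0:1.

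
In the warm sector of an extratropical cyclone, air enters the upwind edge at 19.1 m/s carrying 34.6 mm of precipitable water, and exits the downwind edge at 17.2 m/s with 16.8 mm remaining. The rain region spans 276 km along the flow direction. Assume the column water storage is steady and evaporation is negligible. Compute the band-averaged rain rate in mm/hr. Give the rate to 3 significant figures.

R ≈ 4.85 mm/hr

Column moisture flux per unit crosswind length is F = V × PW.
Inflow: F_in = 19.1 × 34.6 = 660.86 mm·m/s
Outflow: F_out = 17.2 × 16.8 = 288.96 mm·m/s
Steady-state rate R = (F_in − F_out)/L = (660.86 − 288.96) / 276000 m = 1.347e-03 mm/s.
R = 1.347e-03 × 3600 = 4.85 mm/hr.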